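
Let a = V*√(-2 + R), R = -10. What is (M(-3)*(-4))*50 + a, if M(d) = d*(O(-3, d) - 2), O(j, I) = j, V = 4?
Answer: -3000 + 8*I*√3 ≈ -3000.0 + 13.856*I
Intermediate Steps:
M(d) = -5*d (M(d) = d*(-3 - 2) = d*(-5) = -5*d)
a = 8*I*√3 (a = 4*√(-2 - 10) = 4*√(-12) = 4*(2*I*√3) = 8*I*√3 ≈ 13.856*I)
(M(-3)*(-4))*50 + a = (-5*(-3)*(-4))*50 + 8*I*√3 = (15*(-4))*50 + 8*I*√3 = -60*50 + 8*I*√3 = -3000 + 8*I*√3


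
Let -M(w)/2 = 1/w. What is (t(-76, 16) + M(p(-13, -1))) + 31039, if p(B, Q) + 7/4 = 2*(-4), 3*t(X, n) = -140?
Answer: 402903/13 ≈ 30993.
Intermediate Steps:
t(X, n) = -140/3 (t(X, n) = (⅓)*(-140) = -140/3)
p(B, Q) = -39/4 (p(B, Q) = -7/4 + 2*(-4) = -7/4 - 8 = -39/4)
M(w) = -2/w
(t(-76, 16) + M(p(-13, -1))) + 31039 = (-140/3 - 2/(-39/4)) + 31039 = (-140/3 - 2*(-4/39)) + 31039 = (-140/3 + 8/39) + 31039 = -604/13 + 31039 = 402903/13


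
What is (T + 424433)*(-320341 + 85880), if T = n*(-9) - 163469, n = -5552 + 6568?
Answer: -59041969020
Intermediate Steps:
n = 1016
T = -172613 (T = 1016*(-9) - 163469 = -9144 - 163469 = -172613)
(T + 424433)*(-320341 + 85880) = (-172613 + 424433)*(-320341 + 85880) = 251820*(-234461) = -59041969020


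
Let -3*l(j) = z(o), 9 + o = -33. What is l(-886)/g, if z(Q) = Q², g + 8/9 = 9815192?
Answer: -1323/22084180 ≈ -5.9907e-5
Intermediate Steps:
g = 88336720/9 (g = -8/9 + 9815192 = 88336720/9 ≈ 9.8152e+6)
o = -42 (o = -9 - 33 = -42)
l(j) = -588 (l(j) = -⅓*(-42)² = -⅓*1764 = -588)
l(-886)/g = -588/88336720/9 = -588*9/88336720 = -1323/22084180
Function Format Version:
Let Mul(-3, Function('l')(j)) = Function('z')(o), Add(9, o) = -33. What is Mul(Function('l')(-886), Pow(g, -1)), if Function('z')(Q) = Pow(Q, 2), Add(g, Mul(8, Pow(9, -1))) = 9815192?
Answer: Rational(-1323, 22084180) ≈ -5.9907e-5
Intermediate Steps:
g = Rational(88336720, 9) (g = Add(Rational(-8, 9), 9815192) = Rational(88336720, 9) ≈ 9.8152e+6)
o = -42 (o = Add(-9, -33) = -42)
Function('l')(j) = -588 (Function('l')(j) = Mul(Rational(-1, 3), Pow(-42, 2)) = Mul(Rational(-1, 3), 1764) = -588)
Mul(Function('l')(-886), Pow(g, -1)) = Mul(-588, Pow(Rational(88336720, 9), -1)) = Mul(-588, Rational(9, 88336720)) = Rational(-1323, 22084180)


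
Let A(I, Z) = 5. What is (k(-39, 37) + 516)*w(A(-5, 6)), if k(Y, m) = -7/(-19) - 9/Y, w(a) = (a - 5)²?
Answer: 0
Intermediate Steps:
w(a) = (-5 + a)²
k(Y, m) = 7/19 - 9/Y (k(Y, m) = -7*(-1/19) - 9/Y = 7/19 - 9/Y)
(k(-39, 37) + 516)*w(A(-5, 6)) = ((7/19 - 9/(-39)) + 516)*(-5 + 5)² = ((7/19 - 9*(-1/39)) + 516)*0² = ((7/19 + 3/13) + 516)*0 = (148/247 + 516)*0 = (127600/247)*0 = 0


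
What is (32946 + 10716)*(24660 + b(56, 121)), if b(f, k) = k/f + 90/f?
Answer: 30152344101/28 ≈ 1.0769e+9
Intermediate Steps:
b(f, k) = 90/f + k/f
(32946 + 10716)*(24660 + b(56, 121)) = (32946 + 10716)*(24660 + (90 + 121)/56) = 43662*(24660 + (1/56)*211) = 43662*(24660 + 211/56) = 43662*(1381171/56) = 30152344101/28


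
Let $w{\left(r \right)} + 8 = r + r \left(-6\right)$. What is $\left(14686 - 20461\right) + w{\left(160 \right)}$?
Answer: $-6583$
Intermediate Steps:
$w{\left(r \right)} = -8 - 5 r$ ($w{\left(r \right)} = -8 + \left(r + r \left(-6\right)\right) = -8 + \left(r - 6 r\right) = -8 - 5 r$)
$\left(14686 - 20461\right) + w{\left(160 \right)} = \left(14686 - 20461\right) - 808 = -5775 - 808 = -6583$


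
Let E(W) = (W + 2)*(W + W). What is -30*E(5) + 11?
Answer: -2089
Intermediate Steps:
E(W) = 2*W*(2 + W) (E(W) = (2 + W)*(2*W) = 2*W*(2 + W))
-30*E(5) + 11 = -60*5*(2 + 5) + 11 = -60*5*7 + 11 = -30*70 + 11 = -2100 + 11 = -2089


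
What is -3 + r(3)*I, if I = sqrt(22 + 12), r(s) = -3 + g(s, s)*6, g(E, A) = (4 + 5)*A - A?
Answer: -3 + 141*sqrt(34) ≈ 819.16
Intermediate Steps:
g(E, A) = 8*A (g(E, A) = 9*A - A = 8*A)
r(s) = -3 + 48*s (r(s) = -3 + (8*s)*6 = -3 + 48*s)
I = sqrt(34) ≈ 5.8309
-3 + r(3)*I = -3 + (-3 + 48*3)*sqrt(34) = -3 + (-3 + 144)*sqrt(34) = -3 + 141*sqrt(34)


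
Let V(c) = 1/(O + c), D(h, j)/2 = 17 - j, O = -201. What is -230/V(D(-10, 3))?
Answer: 39790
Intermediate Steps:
D(h, j) = 34 - 2*j (D(h, j) = 2*(17 - j) = 34 - 2*j)
V(c) = 1/(-201 + c)
-230/V(D(-10, 3)) = -(-38410 - 1380) = -230/(1/(-201 + (34 - 6))) = -230/(1/(-201 + 28)) = -230/(1/(-173)) = -230/(-1/173) = -230*(-173) = 39790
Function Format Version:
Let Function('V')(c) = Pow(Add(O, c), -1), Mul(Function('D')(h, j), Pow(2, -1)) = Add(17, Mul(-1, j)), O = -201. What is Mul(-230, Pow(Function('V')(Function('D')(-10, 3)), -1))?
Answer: 39790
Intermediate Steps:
Function('D')(h, j) = Add(34, Mul(-2, j)) (Function('D')(h, j) = Mul(2, Add(17, Mul(-1, j))) = Add(34, Mul(-2, j)))
Function('V')(c) = Pow(Add(-201, c), -1)
Mul(-230, Pow(Function('V')(Function('D')(-10, 3)), -1)) = Mul(-230, Pow(Pow(Add(-201, Add(34, Mul(-2, 3))), -1), -1)) = Mul(-230, Pow(Pow(Add(-201, Add(34, -6)), -1), -1)) = Mul(-230, Pow(Pow(Add(-201, 28), -1), -1)) = Mul(-230, Pow(Pow(-173, -1), -1)) = Mul(-230, Pow(Rational(-1, 173), -1)) = Mul(-230, -173) = 39790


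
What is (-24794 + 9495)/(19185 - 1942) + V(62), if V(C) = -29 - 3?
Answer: -567075/17243 ≈ -32.887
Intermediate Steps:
V(C) = -32
(-24794 + 9495)/(19185 - 1942) + V(62) = (-24794 + 9495)/(19185 - 1942) - 32 = -15299/17243 - 32 = -567075/17243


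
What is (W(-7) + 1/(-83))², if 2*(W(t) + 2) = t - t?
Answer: 27889/6889 ≈ 4.0483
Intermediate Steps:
W(t) = -2 (W(t) = -2 + (t - t)/2 = -2 + (½)*0 = -2 + 0 = -2)
(W(-7) + 1/(-83))² = (-2 + 1/(-83))² = (-2 - 1/83)² = (-167/83)² = 27889/6889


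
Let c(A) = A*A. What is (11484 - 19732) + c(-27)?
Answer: -7519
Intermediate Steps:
c(A) = A²
(11484 - 19732) + c(-27) = (11484 - 19732) + (-27)² = -8248 + 729 = -7519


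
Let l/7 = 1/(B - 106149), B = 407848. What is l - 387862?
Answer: -117017577531/301699 ≈ -3.8786e+5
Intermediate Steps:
l = 7/301699 (l = 7/(407848 - 106149) = 7/301699 ≈ 2.3202e-5)
l - 387862 = 7/301699 - 387862 = -117017577531/301699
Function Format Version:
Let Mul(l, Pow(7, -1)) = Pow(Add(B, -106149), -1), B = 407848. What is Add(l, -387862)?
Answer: Rational(-117017577531, 301699) ≈ -3.8786e+5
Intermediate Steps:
l = Rational(7, 301699) (l = Mul(7, Pow(Add(407848, -106149), -1)) = Mul(7, Pow(301699, -1)) = Mul(7, Rational(1, 301699)) = Rational(7, 301699) ≈ 2.3202e-5)
Add(l, -387862) = Add(Rational(7, 301699), -387862) = Rational(-117017577531, 301699)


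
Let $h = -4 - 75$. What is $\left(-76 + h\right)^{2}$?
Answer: $24025$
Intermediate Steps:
$h = -79$ ($h = -4 - 75 = -79$)
$\left(-76 + h\right)^{2} = \left(-76 - 79\right)^{2} = \left(-155\right)^{2} = 24025$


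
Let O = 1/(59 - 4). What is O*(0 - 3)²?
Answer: 9/55 ≈ 0.16364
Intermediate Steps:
O = 1/55 ≈ 0.018182
O*(0 - 3)² = (0 - 3)²/55 = (1/55)*(-3)² = (1/55)*9 = 9/55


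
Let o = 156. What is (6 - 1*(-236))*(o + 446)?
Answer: 145684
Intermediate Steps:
(6 - 1*(-236))*(o + 446) = (6 - 1*(-236))*(156 + 446) = (6 + 236)*602 = 242*602 = 145684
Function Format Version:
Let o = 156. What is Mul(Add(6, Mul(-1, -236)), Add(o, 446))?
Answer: 145684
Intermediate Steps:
Mul(Add(6, Mul(-1, -236)), Add(o, 446)) = Mul(Add(6, Mul(-1, -236)), Add(156, 446)) = Mul(Add(6, 236), 602) = Mul(242, 602) = 145684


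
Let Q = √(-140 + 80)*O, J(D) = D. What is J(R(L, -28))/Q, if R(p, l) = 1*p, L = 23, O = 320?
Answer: -23*I*√15/9600 ≈ -0.009279*I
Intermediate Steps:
R(p, l) = p
Q = 640*I*√15 (Q = √(-140 + 80)*320 = √(-60)*320 = (2*I*√15)*320 = 640*I*√15 ≈ 2478.7*I)
J(R(L, -28))/Q = 23/((640*I*√15)) = 23*(-I*√15/9600) = -23*I*√15/9600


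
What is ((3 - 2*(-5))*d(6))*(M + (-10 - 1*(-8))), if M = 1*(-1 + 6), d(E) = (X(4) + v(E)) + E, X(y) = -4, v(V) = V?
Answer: 312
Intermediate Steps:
d(E) = -4 + 2*E (d(E) = (-4 + E) + E = -4 + 2*E)
M = 5 (M = 1*5 = 5)
((3 - 2*(-5))*d(6))*(M + (-10 - 1*(-8))) = ((3 - 2*(-5))*(-4 + 2*6))*(5 + (-10 - 1*(-8))) = ((3 + 10)*(-4 + 12))*(5 + (-10 + 8)) = (13*8)*(5 - 2) = 104*3 = 312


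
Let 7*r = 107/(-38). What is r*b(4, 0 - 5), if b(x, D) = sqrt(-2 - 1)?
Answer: -107*I*sqrt(3)/266 ≈ -0.69673*I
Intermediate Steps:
b(x, D) = I*sqrt(3) (b(x, D) = sqrt(-3) = I*sqrt(3))
r = -107/266 (r = (107/(-38))/7 = (107*(-1/38))/7 = (1/7)*(-107/38) = -107/266 ≈ -0.40226)
r*b(4, 0 - 5) = -107*I*sqrt(3)/266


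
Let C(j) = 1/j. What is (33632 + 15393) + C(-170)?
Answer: 8334249/170 ≈ 49025.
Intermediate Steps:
(33632 + 15393) + C(-170) = (33632 + 15393) + 1/(-170) = 49025 - 1/170 = 8334249/170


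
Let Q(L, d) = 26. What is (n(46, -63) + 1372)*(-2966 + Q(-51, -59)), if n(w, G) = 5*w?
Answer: -4709880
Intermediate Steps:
(n(46, -63) + 1372)*(-2966 + Q(-51, -59)) = (5*46 + 1372)*(-2966 + 26) = (230 + 1372)*(-2940) = 1602*(-2940) = -4709880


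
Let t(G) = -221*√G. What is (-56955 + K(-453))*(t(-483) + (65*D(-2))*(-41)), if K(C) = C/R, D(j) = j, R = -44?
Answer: -6677336055/22 + 553730307*I*√483/44 ≈ -3.0352e+8 + 2.7658e+8*I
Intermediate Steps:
K(C) = -C/44 (K(C) = C/(-44) = C*(-1/44) = -C/44)
(-56955 + K(-453))*(t(-483) + (65*D(-2))*(-41)) = (-56955 - 1/44*(-453))*(-221*I*√483 + (65*(-2))*(-41)) = (-56955 + 453/44)*(-221*I*√483 - 130*(-41)) = -2505567*(-221*I*√483 + 5330)/44 = -2505567*(5330 - 221*I*√483)/44 = -6677336055/22 + 553730307*I*√483/44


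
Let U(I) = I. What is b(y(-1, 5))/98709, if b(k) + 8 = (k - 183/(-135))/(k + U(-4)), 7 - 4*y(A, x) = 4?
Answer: -5059/57744765 ≈ -8.7610e-5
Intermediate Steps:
y(A, x) = 3/4 (y(A, x) = 7/4 - 1/4*4 = 7/4 - 1 = 3/4)
b(k) = -8 + (61/45 + k)/(-4 + k) (b(k) = -8 + (k - 183/(-135))/(k - 4) = -8 + (k - 183*(-1/135))/(-4 + k) = -8 + (k + 61/45)/(-4 + k) = -8 + (61/45 + k)/(-4 + k))
b(y(-1, 5))/98709 = ((1501 - 315*3/4)/(45*(-4 + 3/4)))/98709 = ((1501 - 945/4)/(45*(-13/4)))*(1/98709) = ((1/45)*(-4/13)*(5059/4))*(1/98709) = -5059/585*1/98709 = -5059/57744765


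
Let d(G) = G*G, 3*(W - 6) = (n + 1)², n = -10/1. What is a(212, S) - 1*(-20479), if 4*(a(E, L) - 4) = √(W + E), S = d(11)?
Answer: 20483 + 7*√5/4 ≈ 20487.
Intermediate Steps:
n = -10 ≈ -10.000
W = 33 (W = 6 + (-10 + 1)²/3 = 6 + (⅓)*(-9)² = 6 + (⅓)*81 = 6 + 27 = 33)
d(G) = G²
S = 121 (S = 11² = 121)
a(E, L) = 4 + √(33 + E)/4
a(212, S) - 1*(-20479) = (4 + √(33 + 212)/4) - 1*(-20479) = (4 + √245/4) + 20479 = (4 + (7*√5)/4) + 20479 = (4 + 7*√5/4) + 20479 = 20483 + 7*√5/4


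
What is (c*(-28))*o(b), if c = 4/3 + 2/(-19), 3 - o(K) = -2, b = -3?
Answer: -9800/57 ≈ -171.93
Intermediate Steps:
o(K) = 5 (o(K) = 3 - 1*(-2) = 3 + 2 = 5)
c = 70/57 (c = 4*(⅓) + 2*(-1/19) = 4/3 - 2/19 = 70/57 ≈ 1.2281)
(c*(-28))*o(b) = ((70/57)*(-28))*5 = -1960/57*5 = -9800/57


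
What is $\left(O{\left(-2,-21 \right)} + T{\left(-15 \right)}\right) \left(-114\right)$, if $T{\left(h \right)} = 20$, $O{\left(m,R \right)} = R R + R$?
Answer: $-50160$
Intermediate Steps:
$O{\left(m,R \right)} = R + R^{2}$ ($O{\left(m,R \right)} = R^{2} + R = R + R^{2}$)
$\left(O{\left(-2,-21 \right)} + T{\left(-15 \right)}\right) \left(-114\right) = \left(- 21 \left(1 - 21\right) + 20\right) \left(-114\right) = \left(\left(-21\right) \left(-20\right) + 20\right) \left(-114\right) = \left(420 + 20\right) \left(-114\right) = 440 \left(-114\right) = -50160$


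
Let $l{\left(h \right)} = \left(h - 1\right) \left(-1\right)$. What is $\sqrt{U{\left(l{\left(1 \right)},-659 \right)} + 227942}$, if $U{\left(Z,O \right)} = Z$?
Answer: $\sqrt{227942} \approx 477.43$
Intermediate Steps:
$l{\left(h \right)} = 1 - h$ ($l{\left(h \right)} = \left(-1 + h\right) \left(-1\right) = 1 - h$)
$\sqrt{U{\left(l{\left(1 \right)},-659 \right)} + 227942} = \sqrt{\left(1 - 1\right) + 227942} = \sqrt{0 + 227942} = \sqrt{227942}$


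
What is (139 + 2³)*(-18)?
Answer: -2646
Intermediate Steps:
(139 + 2³)*(-18) = (139 + 8)*(-18) = 147*(-18) = -2646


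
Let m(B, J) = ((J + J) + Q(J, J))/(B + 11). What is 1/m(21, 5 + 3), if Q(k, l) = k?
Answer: 4/3 ≈ 1.3333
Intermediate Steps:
m(B, J) = 3*J/(11 + B) (m(B, J) = ((J + J) + J)/(B + 11) = (2*J + J)/(11 + B) = (3*J)/(11 + B) = 3*J/(11 + B))
1/m(21, 5 + 3) = 1/(3*(5 + 3)/(11 + 21)) = 1/(3*8/32) = 1/(3*8*(1/32)) = 1/(¾) = 4/3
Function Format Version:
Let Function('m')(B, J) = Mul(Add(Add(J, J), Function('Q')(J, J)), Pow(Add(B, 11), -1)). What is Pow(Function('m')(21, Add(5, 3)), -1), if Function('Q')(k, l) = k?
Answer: Rational(4, 3) ≈ 1.3333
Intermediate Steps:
Function('m')(B, J) = Mul(3, J, Pow(Add(11, B), -1)) (Function('m')(B, J) = Mul(Add(Add(J, J), J), Pow(Add(B, 11), -1)) = Mul(Add(Mul(2, J), J), Pow(Add(11, B), -1)) = Mul(Mul(3, J), Pow(Add(11, B), -1)) = Mul(3, J, Pow(Add(11, B), -1)))
Pow(Function('m')(21, Add(5, 3)), -1) = Pow(Mul(3, Add(5, 3), Pow(Add(11, 21), -1)), -1) = Pow(Mul(3, 8, Pow(32, -1)), -1) = Pow(Mul(3, 8, Rational(1, 32)), -1) = Pow(Rational(3, 4), -1) = Rational(4, 3)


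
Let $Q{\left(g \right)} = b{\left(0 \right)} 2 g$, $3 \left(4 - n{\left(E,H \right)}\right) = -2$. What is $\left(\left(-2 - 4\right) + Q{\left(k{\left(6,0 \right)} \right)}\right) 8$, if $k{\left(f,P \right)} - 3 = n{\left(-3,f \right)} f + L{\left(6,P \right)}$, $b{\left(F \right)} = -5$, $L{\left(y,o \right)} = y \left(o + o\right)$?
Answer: $-2528$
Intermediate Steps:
$n{\left(E,H \right)} = \frac{14}{3}$ ($n{\left(E,H \right)} = 4 - - \frac{2}{3} = 4 + \frac{2}{3} = \frac{14}{3}$)
$L{\left(y,o \right)} = 2 o y$ ($L{\left(y,o \right)} = y 2 o = 2 o y$)
$k{\left(f,P \right)} = 3 + 12 P + \frac{14 f}{3}$ ($k{\left(f,P \right)} = 3 + \left(\frac{14 f}{3} + 2 P 6\right) = 3 + \left(\frac{14 f}{3} + 12 P\right) = 3 + \left(12 P + \frac{14 f}{3}\right) = 3 + 12 P + \frac{14 f}{3}$)
$Q{\left(g \right)} = - 10 g$ ($Q{\left(g \right)} = \left(-5\right) 2 g = - 10 g$)
$\left(\left(-2 - 4\right) + Q{\left(k{\left(6,0 \right)} \right)}\right) 8 = \left(\left(-2 - 4\right) - 10 \left(3 + 12 \cdot 0 + \frac{14}{3} \cdot 6\right)\right) 8 = \left(-6 - 10 \left(3 + 0 + 28\right)\right) 8 = \left(-6 - 310\right) 8 = \left(-316\right) 8 = -2528$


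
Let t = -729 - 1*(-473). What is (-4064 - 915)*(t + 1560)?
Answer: -6492616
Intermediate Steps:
t = -256 (t = -729 + 473 = -256)
(-4064 - 915)*(t + 1560) = (-4064 - 915)*(-256 + 1560) = -4979*1304 = -6492616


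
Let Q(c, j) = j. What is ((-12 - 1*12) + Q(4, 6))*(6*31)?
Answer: -3348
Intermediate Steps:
((-12 - 1*12) + Q(4, 6))*(6*31) = ((-12 - 1*12) + 6)*(6*31) = ((-12 - 12) + 6)*186 = (-24 + 6)*186 = -18*186 = -3348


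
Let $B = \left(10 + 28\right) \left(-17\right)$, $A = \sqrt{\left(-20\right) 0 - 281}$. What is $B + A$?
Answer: $-646 + i \sqrt{281} \approx -646.0 + 16.763 i$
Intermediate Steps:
$A = i \sqrt{281}$ ($A = \sqrt{0 - 281} = \sqrt{-281} = i \sqrt{281} \approx 16.763 i$)
$B = -646$ ($B = 38 \left(-17\right) = -646$)
$B + A = -646 + i \sqrt{281}$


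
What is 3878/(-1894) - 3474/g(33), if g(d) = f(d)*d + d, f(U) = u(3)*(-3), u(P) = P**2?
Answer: 271036/135421 ≈ 2.0014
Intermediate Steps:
f(U) = -27 (f(U) = 3**2*(-3) = 9*(-3) = -27)
g(d) = -26*d (g(d) = -27*d + d = -26*d)
3878/(-1894) - 3474/g(33) = 3878/(-1894) - 3474/((-26*33)) = 3878*(-1/1894) - 3474/(-858) = -1939/947 - 3474*(-1/858) = -1939/947 + 579/143 = 271036/135421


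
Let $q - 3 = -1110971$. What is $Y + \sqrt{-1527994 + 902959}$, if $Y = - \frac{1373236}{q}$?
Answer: $\frac{343309}{277742} + i \sqrt{625035} \approx 1.2361 + 790.59 i$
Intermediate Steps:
$q = -1110968$ ($q = 3 - 1110971 = -1110968$)
$Y = \frac{343309}{277742}$ ($Y = - \frac{1373236}{-1110968} = \left(-1373236\right) \left(- \frac{1}{1110968}\right) = \frac{343309}{277742} \approx 1.2361$)
$Y + \sqrt{-1527994 + 902959} = \frac{343309}{277742} + \sqrt{-1527994 + 902959} = \frac{343309}{277742} + \sqrt{-625035} = \frac{343309}{277742} + i \sqrt{625035}$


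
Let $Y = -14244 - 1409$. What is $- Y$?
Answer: $15653$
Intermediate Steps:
$Y = -15653$
$- Y = \left(-1\right) \left(-15653\right) = 15653$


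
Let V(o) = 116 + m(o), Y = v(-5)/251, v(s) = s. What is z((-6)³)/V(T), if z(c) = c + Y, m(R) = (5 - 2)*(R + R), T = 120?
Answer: -54221/209836 ≈ -0.25840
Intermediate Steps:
m(R) = 6*R (m(R) = 3*(2*R) = 6*R)
Y = -5/251 ≈ -0.019920
z(c) = -5/251 + c (z(c) = c - 5/251 = -5/251 + c)
V(o) = 116 + 6*o
z((-6)³)/V(T) = (-5/251 + (-6)³)/(116 + 6*120) = (-5/251 - 216)/(116 + 720) = -54221/251/836 = -54221/251*1/836 = -54221/209836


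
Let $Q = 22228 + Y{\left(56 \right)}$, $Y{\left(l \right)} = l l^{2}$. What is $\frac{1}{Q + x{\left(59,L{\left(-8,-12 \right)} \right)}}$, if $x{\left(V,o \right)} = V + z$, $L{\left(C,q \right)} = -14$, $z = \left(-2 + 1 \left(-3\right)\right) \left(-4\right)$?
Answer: $\frac{1}{197923} \approx 5.0525 \cdot 10^{-6}$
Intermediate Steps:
$Y{\left(l \right)} = l^{3}$
$z = 20$ ($z = \left(-2 - 3\right) \left(-4\right) = \left(-5\right) \left(-4\right) = 20$)
$Q = 197844$ ($Q = 22228 + 56^{3} = 22228 + 175616 = 197844$)
$x{\left(V,o \right)} = 20 + V$ ($x{\left(V,o \right)} = V + 20 = 20 + V$)
$\frac{1}{Q + x{\left(59,L{\left(-8,-12 \right)} \right)}} = \frac{1}{197844 + \left(20 + 59\right)} = \frac{1}{197844 + 79} = \frac{1}{197923}$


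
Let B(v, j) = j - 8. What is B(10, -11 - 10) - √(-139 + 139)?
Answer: -29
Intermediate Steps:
B(v, j) = -8 + j
B(10, -11 - 10) - √(-139 + 139) = (-8 + (-11 - 10)) - √(-139 + 139) = (-8 - 21) - √0 = -29 - 1*0 = -29 + 0 = -29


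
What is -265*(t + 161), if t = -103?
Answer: -15370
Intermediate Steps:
-265*(t + 161) = -265*(-103 + 161) = -265*58 = -15370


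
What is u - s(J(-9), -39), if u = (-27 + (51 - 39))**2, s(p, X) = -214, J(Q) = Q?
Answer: 439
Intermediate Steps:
u = 225 (u = (-27 + 12)**2 = (-15)**2 = 225)
u - s(J(-9), -39) = 225 - 1*(-214) = 225 + 214 = 439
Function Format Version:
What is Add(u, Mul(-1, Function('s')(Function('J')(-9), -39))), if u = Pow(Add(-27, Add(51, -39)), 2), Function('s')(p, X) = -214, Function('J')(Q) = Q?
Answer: 439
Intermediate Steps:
u = 225 (u = Pow(Add(-27, 12), 2) = Pow(-15, 2) = 225)
Add(u, Mul(-1, Function('s')(Function('J')(-9), -39))) = Add(225, Mul(-1, -214)) = Add(225, 214) = 439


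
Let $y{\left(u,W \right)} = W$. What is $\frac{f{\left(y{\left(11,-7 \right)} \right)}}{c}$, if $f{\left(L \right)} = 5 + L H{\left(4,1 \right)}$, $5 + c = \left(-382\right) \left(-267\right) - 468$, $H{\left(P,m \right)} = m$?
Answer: $- \frac{2}{101521} \approx -1.97 \cdot 10^{-5}$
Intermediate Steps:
$c = 101521$ ($c = -5 - -101526 = -5 + \left(101994 - 468\right) = -5 + 101526 = 101521$)
$f{\left(L \right)} = 5 + L$ ($f{\left(L \right)} = 5 + L 1 = 5 + L$)
$\frac{f{\left(y{\left(11,-7 \right)} \right)}}{c} = \frac{5 - 7}{101521} = \left(-2\right) \frac{1}{101521} = - \frac{2}{101521}$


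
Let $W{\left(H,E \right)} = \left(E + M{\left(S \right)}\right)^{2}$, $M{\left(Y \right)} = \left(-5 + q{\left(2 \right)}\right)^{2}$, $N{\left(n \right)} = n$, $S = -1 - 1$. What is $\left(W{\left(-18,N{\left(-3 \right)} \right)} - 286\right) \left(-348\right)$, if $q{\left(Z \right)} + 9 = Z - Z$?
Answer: $-12863124$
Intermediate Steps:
$S = -2$ ($S = -1 - 1 = -2$)
$q{\left(Z \right)} = -9$ ($q{\left(Z \right)} = -9 + \left(Z - Z\right) = -9 + 0 = -9$)
$M{\left(Y \right)} = 196$ ($M{\left(Y \right)} = \left(-5 - 9\right)^{2} = \left(-14\right)^{2} = 196$)
$W{\left(H,E \right)} = \left(196 + E\right)^{2}$ ($W{\left(H,E \right)} = \left(E + 196\right)^{2} = \left(196 + E\right)^{2}$)
$\left(W{\left(-18,N{\left(-3 \right)} \right)} - 286\right) \left(-348\right) = \left(\left(196 - 3\right)^{2} - 286\right) \left(-348\right) = \left(193^{2} - 286\right) \left(-348\right) = \left(37249 - 286\right) \left(-348\right) = 36963 \left(-348\right) = -12863124$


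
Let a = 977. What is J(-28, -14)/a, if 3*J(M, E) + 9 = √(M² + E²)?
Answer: -3/977 + 14*√5/2931 ≈ 0.0076100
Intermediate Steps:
J(M, E) = -3 + √(E² + M²)/3 (J(M, E) = -3 + √(M² + E²)/3 = -3 + √(E² + M²)/3)
J(-28, -14)/a = (-3 + √((-14)² + (-28)²)/3)/977 = (-3 + √(196 + 784)/3)*(1/977) = (-3 + √980/3)*(1/977) = (-3 + (14*√5)/3)*(1/977) = (-3 + 14*√5/3)*(1/977) = -3/977 + 14*√5/2931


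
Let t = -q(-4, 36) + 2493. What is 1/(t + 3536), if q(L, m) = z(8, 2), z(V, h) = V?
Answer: 1/6021 ≈ 0.00016609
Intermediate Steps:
q(L, m) = 8
t = 2485 (t = -1*8 + 2493 = -8 + 2493 = 2485)
1/(t + 3536) = 1/(2485 + 3536) = 1/6021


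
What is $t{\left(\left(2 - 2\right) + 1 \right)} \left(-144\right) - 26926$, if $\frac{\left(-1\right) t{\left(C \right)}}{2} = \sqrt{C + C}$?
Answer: $-26926 + 288 \sqrt{2} \approx -26519.0$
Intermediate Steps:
$t{\left(C \right)} = - 2 \sqrt{2} \sqrt{C}$ ($t{\left(C \right)} = - 2 \sqrt{C + C} = - 2 \sqrt{2 C} = - 2 \sqrt{2} \sqrt{C}$)
$t{\left(\left(2 - 2\right) + 1 \right)} \left(-144\right) - 26926 = - 2 \sqrt{2} \sqrt{\left(2 - 2\right) + 1} \left(-144\right) - 26926 = - 2 \sqrt{2} \sqrt{0 + 1} \left(-144\right) - 26926 = - 2 \sqrt{2} \sqrt{1} \left(-144\right) - 26926 = \left(-2\right) \sqrt{2} \cdot 1 \left(-144\right) - 26926 = - 2 \sqrt{2} \left(-144\right) - 26926 = 288 \sqrt{2} - 26926 = -26926 + 288 \sqrt{2}$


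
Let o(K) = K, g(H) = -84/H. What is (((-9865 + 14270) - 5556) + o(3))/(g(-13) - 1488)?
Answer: 3731/4815 ≈ 0.77487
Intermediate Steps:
(((-9865 + 14270) - 5556) + o(3))/(g(-13) - 1488) = (((-9865 + 14270) - 5556) + 3)/(-84/(-13) - 1488) = ((4405 - 5556) + 3)/(-84*(-1/13) - 1488) = (-1151 + 3)/(84/13 - 1488) = -1148/(-19260/13) = -1148*(-13/19260) = 3731/4815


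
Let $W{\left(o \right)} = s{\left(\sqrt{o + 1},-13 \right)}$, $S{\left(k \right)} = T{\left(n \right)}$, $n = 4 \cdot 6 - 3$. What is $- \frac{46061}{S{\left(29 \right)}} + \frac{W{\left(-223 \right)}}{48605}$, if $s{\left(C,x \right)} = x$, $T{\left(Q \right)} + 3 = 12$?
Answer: $- \frac{2238795022}{437445} \approx -5117.9$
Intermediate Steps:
$n = 21$ ($n = 24 - 3 = 21$)
$T{\left(Q \right)} = 9$ ($T{\left(Q \right)} = -3 + 12 = 9$)
$S{\left(k \right)} = 9$
$W{\left(o \right)} = -13$
$- \frac{46061}{S{\left(29 \right)}} + \frac{W{\left(-223 \right)}}{48605} = - \frac{46061}{9} - \frac{13}{48605} = - \frac{2238795022}{437445}$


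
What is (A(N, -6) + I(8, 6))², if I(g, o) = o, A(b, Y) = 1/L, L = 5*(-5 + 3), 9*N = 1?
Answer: 3481/100 ≈ 34.810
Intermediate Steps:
N = ⅑ (N = (⅑)*1 = ⅑ ≈ 0.11111)
L = -10 (L = 5*(-2) = -10)
A(b, Y) = -⅒ (A(b, Y) = 1/(-10) = -⅒)
(A(N, -6) + I(8, 6))² = (-⅒ + 6)² = (59/10)² = 3481/100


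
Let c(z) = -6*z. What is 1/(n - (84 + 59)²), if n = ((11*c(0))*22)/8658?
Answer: -1/20449 ≈ -4.8902e-5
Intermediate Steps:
n = 0 (n = ((11*(-6*0))*22)/8658 = ((11*0)*22)*(1/8658) = (0*22)*(1/8658) = 0*(1/8658) = 0)
1/(n - (84 + 59)²) = 1/(0 - (84 + 59)²) = 1/(0 - 1*143²) = 1/(0 - 1*20449) = 1/(0 - 20449) = 1/(-20449) = -1/20449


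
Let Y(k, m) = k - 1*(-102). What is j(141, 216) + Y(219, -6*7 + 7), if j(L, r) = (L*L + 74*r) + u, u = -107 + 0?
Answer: 36079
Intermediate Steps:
u = -107
Y(k, m) = 102 + k (Y(k, m) = k + 102 = 102 + k)
j(L, r) = -107 + L**2 + 74*r (j(L, r) = (L*L + 74*r) - 107 = (L**2 + 74*r) - 107 = -107 + L**2 + 74*r)
j(141, 216) + Y(219, -6*7 + 7) = (-107 + 141**2 + 74*216) + (102 + 219) = (-107 + 19881 + 15984) + 321 = 35758 + 321 = 36079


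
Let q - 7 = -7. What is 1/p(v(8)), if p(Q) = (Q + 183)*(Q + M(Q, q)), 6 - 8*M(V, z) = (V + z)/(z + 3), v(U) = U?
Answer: 12/19291 ≈ 0.00062205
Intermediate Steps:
q = 0 (q = 7 - 7 = 0)
M(V, z) = ¾ - (V + z)/(8*(3 + z)) (M(V, z) = ¾ - (V + z)/(8*(z + 3)) = ¾ - (V + z)/(8*(3 + z)))
p(Q) = (183 + Q)*(¾ + 23*Q/24) (p(Q) = (Q + 183)*(Q + (18 - Q + 5*0)/(8*(3 + 0))) = (183 + Q)*(Q + (⅛)*(18 - Q + 0)/3) = (183 + Q)*(Q + (⅛)*(⅓)*(18 - Q)) = (183 + Q)*(Q + (¾ - Q/24)) = (183 + Q)*(¾ + 23*Q/24))
1/p(v(8)) = 1/(549/4 + (23/24)*8² + (1409/8)*8) = 1/(549/4 + (23/24)*64 + 1409) = 1/(549/4 + 184/3 + 1409) = 1/(19291/12) = 12/19291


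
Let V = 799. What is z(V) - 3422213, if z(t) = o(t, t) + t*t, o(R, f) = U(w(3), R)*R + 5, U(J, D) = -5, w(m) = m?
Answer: -2787802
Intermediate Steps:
o(R, f) = 5 - 5*R (o(R, f) = -5*R + 5 = 5 - 5*R)
z(t) = 5 + t**2 - 5*t (z(t) = (5 - 5*t) + t*t = (5 - 5*t) + t**2 = 5 + t**2 - 5*t)
z(V) - 3422213 = (5 + 799**2 - 5*799) - 3422213 = (5 + 638401 - 3995) - 3422213 = 634411 - 3422213 = -2787802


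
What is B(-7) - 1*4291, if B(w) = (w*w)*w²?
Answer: -1890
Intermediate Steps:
B(w) = w⁴ (B(w) = w²*w² = w⁴)
B(-7) - 1*4291 = (-7)⁴ - 1*4291 = 2401 - 4291 = -1890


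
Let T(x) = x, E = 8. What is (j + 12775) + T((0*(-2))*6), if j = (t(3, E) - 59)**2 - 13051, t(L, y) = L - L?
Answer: 3205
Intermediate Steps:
t(L, y) = 0
j = -9570 (j = (0 - 59)**2 - 13051 = (-59)**2 - 13051 = 3481 - 13051 = -9570)
(j + 12775) + T((0*(-2))*6) = (-9570 + 12775) + (0*(-2))*6 = 3205 + 0*6 = 3205 + 0 = 3205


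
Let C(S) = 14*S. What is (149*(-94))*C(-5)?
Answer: 980420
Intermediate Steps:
(149*(-94))*C(-5) = (149*(-94))*(14*(-5)) = -14006*(-70) = 980420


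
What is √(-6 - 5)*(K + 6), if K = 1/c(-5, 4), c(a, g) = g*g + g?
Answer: 121*I*√11/20 ≈ 20.066*I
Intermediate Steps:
c(a, g) = g + g² (c(a, g) = g² + g = g + g²)
K = 1/20 (K = 1/(4*(1 + 4)) = 1/(4*5) = 1/20 ≈ 0.050000)
√(-6 - 5)*(K + 6) = √(-6 - 5)*(1/20 + 6) = √(-11)*(121/20) = (I*√11)*(121/20) = 121*I*√11/20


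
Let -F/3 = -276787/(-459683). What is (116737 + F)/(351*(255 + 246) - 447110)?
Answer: -7665883430/17813307271 ≈ -0.43035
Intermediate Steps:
F = -118623/65669 (F = -(-830361)/(-459683) = -(-830361)*(-1)/459683 = -3*39541/65669 = -118623/65669 ≈ -1.8064)
(116737 + F)/(351*(255 + 246) - 447110) = (116737 - 118623/65669)/(351*(255 + 246) - 447110) = 7665883430/(65669*(351*501 - 447110)) = 7665883430/(65669*(175851 - 447110)) = (7665883430/65669)/(-271259) = (7665883430/65669)*(-1/271259) = -7665883430/17813307271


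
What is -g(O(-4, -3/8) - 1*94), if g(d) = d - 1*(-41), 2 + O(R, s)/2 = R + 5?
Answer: 55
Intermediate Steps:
O(R, s) = 6 + 2*R (O(R, s) = -4 + 2*(R + 5) = -4 + 2*(5 + R) = -4 + (10 + 2*R) = 6 + 2*R)
g(d) = 41 + d (g(d) = d + 41 = 41 + d)
-g(O(-4, -3/8) - 1*94) = -(41 + ((6 + 2*(-4)) - 1*94)) = -(41 + ((6 - 8) - 94)) = -(41 + (-2 - 94)) = -(41 - 96) = -1*(-55) = 55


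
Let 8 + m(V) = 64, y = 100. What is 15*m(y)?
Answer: 840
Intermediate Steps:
m(V) = 56 (m(V) = -8 + 64 = 56)
15*m(y) = 15*56 = 840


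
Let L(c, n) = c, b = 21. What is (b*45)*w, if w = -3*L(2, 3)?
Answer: -5670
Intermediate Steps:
w = -6 (w = -3*2 = -6)
(b*45)*w = (21*45)*(-6) = 945*(-6) = -5670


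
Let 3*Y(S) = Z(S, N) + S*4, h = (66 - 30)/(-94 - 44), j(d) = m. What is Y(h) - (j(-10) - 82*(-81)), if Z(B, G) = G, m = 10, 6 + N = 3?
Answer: -153027/23 ≈ -6653.3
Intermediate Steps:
N = -3 (N = -6 + 3 = -3)
j(d) = 10
h = -6/23 (h = 36/(-138) = 36*(-1/138) = -6/23 ≈ -0.26087)
Y(S) = -1 + 4*S/3 (Y(S) = (-3 + S*4)/3 = (-3 + 4*S)/3 = -1 + 4*S/3)
Y(h) - (j(-10) - 82*(-81)) = (-1 + (4/3)*(-6/23)) - (10 - 82*(-81)) = (-1 - 8/23) - (10 + 6642) = -31/23 - 1*6652 = -31/23 - 6652 = -153027/23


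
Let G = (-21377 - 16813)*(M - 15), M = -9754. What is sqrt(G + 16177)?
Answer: sqrt(373094287) ≈ 19316.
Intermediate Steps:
G = 373078110 (G = (-21377 - 16813)*(-9754 - 15) = -38190*(-9769) = 373078110)
sqrt(G + 16177) = sqrt(373078110 + 16177) = sqrt(373094287)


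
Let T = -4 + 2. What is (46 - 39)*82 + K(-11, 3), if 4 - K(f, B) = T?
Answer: 580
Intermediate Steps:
T = -2
K(f, B) = 6 (K(f, B) = 4 - 1*(-2) = 4 + 2 = 6)
(46 - 39)*82 + K(-11, 3) = (46 - 39)*82 + 6 = 7*82 + 6 = 574 + 6 = 580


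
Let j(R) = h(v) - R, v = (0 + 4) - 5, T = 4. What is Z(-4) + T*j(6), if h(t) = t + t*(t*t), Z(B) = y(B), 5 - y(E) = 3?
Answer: -30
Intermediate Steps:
y(E) = 2 (y(E) = 5 - 1*3 = 5 - 3 = 2)
Z(B) = 2
v = -1 (v = 4 - 5 = -1)
h(t) = t + t³ (h(t) = t + t*t² = t + t³)
j(R) = -2 - R (j(R) = (-1 + (-1)³) - R = (-1 - 1) - R = -2 - R)
Z(-4) + T*j(6) = 2 + 4*(-2 - 1*6) = 2 + 4*(-2 - 6) = 2 + 4*(-8) = 2 - 32 = -30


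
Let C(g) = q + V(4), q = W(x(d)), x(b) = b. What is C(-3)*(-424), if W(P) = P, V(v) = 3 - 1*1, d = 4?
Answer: -2544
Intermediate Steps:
V(v) = 2 (V(v) = 3 - 1 = 2)
q = 4
C(g) = 6 (C(g) = 4 + 2 = 6)
C(-3)*(-424) = 6*(-424) = -2544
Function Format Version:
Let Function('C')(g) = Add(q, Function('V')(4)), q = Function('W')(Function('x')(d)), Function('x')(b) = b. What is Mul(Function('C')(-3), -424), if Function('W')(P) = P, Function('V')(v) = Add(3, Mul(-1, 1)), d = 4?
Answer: -2544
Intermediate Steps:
Function('V')(v) = 2 (Function('V')(v) = Add(3, -1) = 2)
q = 4
Function('C')(g) = 6 (Function('C')(g) = Add(4, 2) = 6)
Mul(Function('C')(-3), -424) = Mul(6, -424) = -2544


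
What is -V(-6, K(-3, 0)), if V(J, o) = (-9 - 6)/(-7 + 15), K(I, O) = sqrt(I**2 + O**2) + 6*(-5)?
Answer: 15/8 ≈ 1.8750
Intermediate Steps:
K(I, O) = -30 + sqrt(I**2 + O**2) (K(I, O) = sqrt(I**2 + O**2) - 30 = -30 + sqrt(I**2 + O**2))
V(J, o) = -15/8
-V(-6, K(-3, 0)) = -1*(-15/8) = 15/8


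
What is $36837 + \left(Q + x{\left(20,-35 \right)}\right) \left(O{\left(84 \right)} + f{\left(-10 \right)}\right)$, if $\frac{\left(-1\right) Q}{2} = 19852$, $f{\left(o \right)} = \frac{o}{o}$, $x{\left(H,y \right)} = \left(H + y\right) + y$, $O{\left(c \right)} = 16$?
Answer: $-638981$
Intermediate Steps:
$x{\left(H,y \right)} = H + 2 y$
$f{\left(o \right)} = 1$
$Q = -39704$ ($Q = \left(-2\right) 19852 = -39704$)
$36837 + \left(Q + x{\left(20,-35 \right)}\right) \left(O{\left(84 \right)} + f{\left(-10 \right)}\right) = 36837 + \left(-39704 + \left(20 + 2 \left(-35\right)\right)\right) \left(16 + 1\right) = 36837 + \left(-39704 + \left(20 - 70\right)\right) 17 = 36837 + \left(-39704 - 50\right) 17 = 36837 - 675818 = -638981$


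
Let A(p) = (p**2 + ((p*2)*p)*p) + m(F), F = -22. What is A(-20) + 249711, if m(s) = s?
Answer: 234089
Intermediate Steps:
A(p) = -22 + p**2 + 2*p**3 (A(p) = (p**2 + ((p*2)*p)*p) - 22 = (p**2 + ((2*p)*p)*p) - 22 = (p**2 + (2*p**2)*p) - 22 = (p**2 + 2*p**3) - 22 = -22 + p**2 + 2*p**3)
A(-20) + 249711 = (-22 + (-20)**2 + 2*(-20)**3) + 249711 = (-22 + 400 + 2*(-8000)) + 249711 = (-22 + 400 - 16000) + 249711 = -15622 + 249711 = 234089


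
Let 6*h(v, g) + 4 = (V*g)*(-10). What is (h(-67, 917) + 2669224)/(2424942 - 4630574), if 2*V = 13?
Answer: -15955735/13233792 ≈ -1.2057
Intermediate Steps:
V = 13/2 (V = (½)*13 = 13/2 ≈ 6.5000)
h(v, g) = -⅔ - 65*g/6 (h(v, g) = -⅔ + ((13*g/2)*(-10))/6 = -⅔ + (-65*g)/6 = -⅔ - 65*g/6)
(h(-67, 917) + 2669224)/(2424942 - 4630574) = ((-⅔ - 65/6*917) + 2669224)/(2424942 - 4630574) = ((-⅔ - 59605/6) + 2669224)/(-2205632) = (-59609/6 + 2669224)*(-1/2205632) = (15955735/6)*(-1/2205632) = -15955735/13233792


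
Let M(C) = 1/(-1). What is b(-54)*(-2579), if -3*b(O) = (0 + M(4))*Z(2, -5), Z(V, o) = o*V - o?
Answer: 12895/3 ≈ 4298.3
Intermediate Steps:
M(C) = -1 (M(C) = 1*(-1) = -1)
Z(V, o) = -o + V*o (Z(V, o) = V*o - o = -o + V*o)
b(O) = -5/3 (b(O) = -(0 - 1)*(-5*(-1 + 2))/3 = -(-1)*(-5*1)/3 = -(-1)*(-5)/3 = -1/3*5 = -5/3)
b(-54)*(-2579) = -5/3*(-2579) = 12895/3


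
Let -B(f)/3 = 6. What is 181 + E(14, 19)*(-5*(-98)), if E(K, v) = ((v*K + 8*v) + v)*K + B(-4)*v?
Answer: 2830421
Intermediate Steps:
B(f) = -18 (B(f) = -3*6 = -18)
E(K, v) = -18*v + K*(9*v + K*v) (E(K, v) = ((v*K + 8*v) + v)*K - 18*v = ((K*v + 8*v) + v)*K - 18*v = ((8*v + K*v) + v)*K - 18*v = (9*v + K*v)*K - 18*v = K*(9*v + K*v) - 18*v = -18*v + K*(9*v + K*v))
181 + E(14, 19)*(-5*(-98)) = 181 + (19*(-18 + 14² + 9*14))*(-5*(-98)) = 181 + (19*(-18 + 196 + 126))*490 = 181 + (19*304)*490 = 181 + 5776*490 = 181 + 2830240 = 2830421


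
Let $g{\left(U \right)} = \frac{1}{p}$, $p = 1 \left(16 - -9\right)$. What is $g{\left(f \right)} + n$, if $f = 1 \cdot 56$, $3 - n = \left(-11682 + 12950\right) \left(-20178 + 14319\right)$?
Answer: $\frac{185730376}{25} \approx 7.4292 \cdot 10^{6}$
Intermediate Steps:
$n = 7429215$ ($n = 3 - \left(-11682 + 12950\right) \left(-20178 + 14319\right) = 3 - 1268 \left(-5859\right) = 3 - -7429212 = 3 + 7429212 = 7429215$)
$f = 56$
$p = 25$ ($p = 1 \left(16 + 9\right) = 1 \cdot 25 = 25$)
$g{\left(U \right)} = \frac{1}{25}$
$g{\left(f \right)} + n = \frac{1}{25} + 7429215 = \frac{185730376}{25}$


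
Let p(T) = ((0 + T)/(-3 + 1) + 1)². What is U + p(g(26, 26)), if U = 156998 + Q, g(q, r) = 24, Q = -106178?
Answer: 50941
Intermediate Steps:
U = 50820 (U = 156998 - 106178 = 50820)
p(T) = (1 - T/2)² (p(T) = (T/(-2) + 1)² = (T*(-½) + 1)² = (-T/2 + 1)² = (1 - T/2)²)
U + p(g(26, 26)) = 50820 + (-2 + 24)²/4 = 50820 + (¼)*22² = 50820 + (¼)*484 = 50820 + 121 = 50941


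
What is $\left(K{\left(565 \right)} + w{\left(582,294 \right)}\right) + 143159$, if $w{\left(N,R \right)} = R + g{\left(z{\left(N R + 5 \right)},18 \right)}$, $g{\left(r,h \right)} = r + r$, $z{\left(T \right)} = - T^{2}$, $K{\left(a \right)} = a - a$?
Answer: $-58559174085$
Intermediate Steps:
$K{\left(a \right)} = 0$
$g{\left(r,h \right)} = 2 r$
$w{\left(N,R \right)} = R - 2 \left(5 + N R\right)^{2}$ ($w{\left(N,R \right)} = R + 2 \left(- \left(N R + 5\right)^{2}\right) = R + 2 \left(- \left(5 + N R\right)^{2}\right) = R - 2 \left(5 + N R\right)^{2}$)
$\left(K{\left(565 \right)} + w{\left(582,294 \right)}\right) + 143159 = \left(0 + \left(294 - 2 \left(5 + 582 \cdot 294\right)^{2}\right)\right) + 143159 = \left(0 + \left(294 - 2 \left(5 + 171108\right)^{2}\right)\right) + 143159 = \left(0 + \left(294 - 2 \cdot 171113^{2}\right)\right) + 143159 = \left(0 + \left(294 - 58559317538\right)\right) + 143159 = \left(0 - 58559317244\right) + 143159 = -58559317244 + 143159 = -58559174085$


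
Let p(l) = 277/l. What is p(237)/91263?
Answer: 277/21629331 ≈ 1.2807e-5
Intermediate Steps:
p(237)/91263 = (277/237)/91263 = (277*(1/237))*(1/91263) = (277/237)*(1/91263) = 277/21629331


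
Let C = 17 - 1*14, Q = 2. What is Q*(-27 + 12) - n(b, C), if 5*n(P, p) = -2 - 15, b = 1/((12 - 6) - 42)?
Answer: -133/5 ≈ -26.600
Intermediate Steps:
C = 3 (C = 17 - 14 = 3)
b = -1/36 (b = 1/(6 - 42) = 1/(-36) = -1/36 ≈ -0.027778)
n(P, p) = -17/5 (n(P, p) = (-2 - 15)/5 = (⅕)*(-17) = -17/5)
Q*(-27 + 12) - n(b, C) = 2*(-27 + 12) - 1*(-17/5) = 2*(-15) + 17/5 = -30 + 17/5 = -133/5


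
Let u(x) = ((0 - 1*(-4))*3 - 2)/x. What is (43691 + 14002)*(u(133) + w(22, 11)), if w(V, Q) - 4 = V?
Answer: 200079324/133 ≈ 1.5044e+6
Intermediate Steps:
w(V, Q) = 4 + V
u(x) = 10/x (u(x) = ((0 + 4)*3 - 2)/x = (4*3 - 2)/x = (12 - 2)/x = 10/x)
(43691 + 14002)*(u(133) + w(22, 11)) = (43691 + 14002)*(10/133 + (4 + 22)) = 57693*(10*(1/133) + 26) = 57693*(10/133 + 26) = 57693*(3468/133) = 200079324/133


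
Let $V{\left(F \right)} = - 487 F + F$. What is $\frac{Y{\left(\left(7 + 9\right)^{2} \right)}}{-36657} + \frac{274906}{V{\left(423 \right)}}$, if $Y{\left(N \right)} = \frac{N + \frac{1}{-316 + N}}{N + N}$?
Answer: $- \frac{5732882218273}{4287074273280} \approx -1.3372$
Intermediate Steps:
$Y{\left(N \right)} = \frac{N + \frac{1}{-316 + N}}{2 N}$
$V{\left(F \right)} = - 486 F$
$\frac{Y{\left(\left(7 + 9\right)^{2} \right)}}{-36657} + \frac{274906}{V{\left(423 \right)}} = \frac{\frac{1}{2} \frac{1}{\left(7 + 9\right)^{2}} \frac{1}{-316 + \left(7 + 9\right)^{2}} \left(1 + \left(\left(7 + 9\right)^{2}\right)^{2} - 316 \left(7 + 9\right)^{2}\right)}{-36657} + \frac{274906}{\left(-486\right) 423} = \frac{1 + \left(16^{2}\right)^{2} - 316 \cdot 16^{2}}{2 \cdot 16^{2} \left(-316 + 16^{2}\right)} \left(- \frac{1}{36657}\right) + \frac{274906}{-205578} = \frac{1 + 256^{2} - 80896}{2 \cdot 256 \left(-316 + 256\right)} \left(- \frac{1}{36657}\right) + 274906 \left(- \frac{1}{205578}\right) = \frac{1}{2} \cdot \frac{1}{256} \frac{1}{-60} \left(1 + 65536 - 80896\right) \left(- \frac{1}{36657}\right) - \frac{137453}{102789} = \frac{1}{2} \cdot \frac{1}{256} \left(- \frac{1}{60}\right) \left(-15359\right) \left(- \frac{1}{36657}\right) - \frac{137453}{102789} = \frac{15359}{30720} \left(- \frac{1}{36657}\right) - \frac{137453}{102789} = - \frac{15359}{1126103040} - \frac{137453}{102789} = - \frac{5732882218273}{4287074273280}$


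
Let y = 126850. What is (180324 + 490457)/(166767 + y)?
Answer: 670781/293617 ≈ 2.2845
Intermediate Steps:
(180324 + 490457)/(166767 + y) = (180324 + 490457)/(166767 + 126850) = 670781/293617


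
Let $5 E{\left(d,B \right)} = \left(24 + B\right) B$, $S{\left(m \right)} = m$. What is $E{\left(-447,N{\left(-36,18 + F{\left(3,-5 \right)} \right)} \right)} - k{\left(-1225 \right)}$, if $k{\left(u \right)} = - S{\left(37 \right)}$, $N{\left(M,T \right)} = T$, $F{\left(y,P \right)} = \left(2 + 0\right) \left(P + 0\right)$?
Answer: $\frac{441}{5} \approx 88.2$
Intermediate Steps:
$F{\left(y,P \right)} = 2 P$
$k{\left(u \right)} = -37$ ($k{\left(u \right)} = \left(-1\right) 37 = -37$)
$E{\left(d,B \right)} = \frac{B \left(24 + B\right)}{5}$ ($E{\left(d,B \right)} = \frac{\left(24 + B\right) B}{5} = \frac{B \left(24 + B\right)}{5}$)
$E{\left(-447,N{\left(-36,18 + F{\left(3,-5 \right)} \right)} \right)} - k{\left(-1225 \right)} = \frac{\left(18 + 2 \left(-5\right)\right) \left(24 + \left(18 + 2 \left(-5\right)\right)\right)}{5} - -37 = \frac{\left(18 - 10\right) \left(24 + \left(18 - 10\right)\right)}{5} + 37 = \frac{1}{5} \cdot 8 \left(24 + 8\right) + 37 = \frac{1}{5} \cdot 8 \cdot 32 + 37 = \frac{256}{5} + 37 = \frac{441}{5}$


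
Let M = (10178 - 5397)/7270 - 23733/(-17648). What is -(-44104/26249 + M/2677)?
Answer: 7570644877309089/4507762686865040 ≈ 1.6795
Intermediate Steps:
M = 128456999/64150480 (M = 4781*(1/7270) - 23733*(-1/17648) = 4781/7270 + 23733/17648 = 128456999/64150480 ≈ 2.0024)
-(-44104/26249 + M/2677) = -(-44104/26249 + (128456999/64150480)/2677) = -(-44104*1/26249 + (128456999/64150480)*(1/2677)) = -(-44104/26249 + 128456999/171730834960) = -1*(-7570644877309089/4507762686865040) = 7570644877309089/4507762686865040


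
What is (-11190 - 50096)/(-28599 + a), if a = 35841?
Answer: -30643/3621 ≈ -8.4626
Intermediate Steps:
(-11190 - 50096)/(-28599 + a) = (-11190 - 50096)/(-28599 + 35841) = -61286/7242 = -61286*1/7242 = -30643/3621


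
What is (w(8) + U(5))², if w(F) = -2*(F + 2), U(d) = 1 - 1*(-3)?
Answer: 256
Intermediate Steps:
U(d) = 4 (U(d) = 1 + 3 = 4)
w(F) = -4 - 2*F (w(F) = -2*(2 + F) = -4 - 2*F)
(w(8) + U(5))² = ((-4 - 2*8) + 4)² = ((-4 - 16) + 4)² = (-20 + 4)² = (-16)² = 256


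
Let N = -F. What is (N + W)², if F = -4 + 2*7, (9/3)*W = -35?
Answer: 4225/9 ≈ 469.44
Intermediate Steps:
W = -35/3 (W = (⅓)*(-35) = -35/3 ≈ -11.667)
F = 10 (F = -4 + 14 = 10)
N = -10 (N = -1*10 = -10)
(N + W)² = (-10 - 35/3)² = (-65/3)² = 4225/9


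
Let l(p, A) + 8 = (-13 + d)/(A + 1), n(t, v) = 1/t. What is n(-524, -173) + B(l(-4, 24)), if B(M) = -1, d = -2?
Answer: -525/524 ≈ -1.0019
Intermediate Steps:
l(p, A) = -8 - 15/(1 + A) (l(p, A) = -8 + (-13 - 2)/(A + 1) = -8 - 15/(1 + A))
n(-524, -173) + B(l(-4, 24)) = 1/(-524) - 1 = -1/524 - 1 = -525/524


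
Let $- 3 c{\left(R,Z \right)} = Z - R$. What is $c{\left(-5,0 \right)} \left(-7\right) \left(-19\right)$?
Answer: $- \frac{665}{3} \approx -221.67$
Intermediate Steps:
$c{\left(R,Z \right)} = - \frac{Z}{3} + \frac{R}{3}$ ($c{\left(R,Z \right)} = - \frac{Z - R}{3} = - \frac{Z}{3} + \frac{R}{3}$)
$c{\left(-5,0 \right)} \left(-7\right) \left(-19\right) = \left(\left(- \frac{1}{3}\right) 0 + \frac{1}{3} \left(-5\right)\right) \left(-7\right) \left(-19\right) = \left(0 - \frac{5}{3}\right) \left(-7\right) \left(-19\right) = \left(- \frac{5}{3}\right) \left(-7\right) \left(-19\right) = \frac{35}{3} \left(-19\right) = - \frac{665}{3}$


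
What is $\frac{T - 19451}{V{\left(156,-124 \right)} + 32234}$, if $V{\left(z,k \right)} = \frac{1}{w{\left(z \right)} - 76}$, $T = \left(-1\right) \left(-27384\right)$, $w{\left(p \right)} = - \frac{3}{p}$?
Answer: $\frac{31359149}{127420950} \approx 0.24611$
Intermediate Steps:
$T = 27384$
$V{\left(z,k \right)} = \frac{1}{-76 - \frac{3}{z}}$ ($V{\left(z,k \right)} = \frac{1}{- \frac{3}{z} - 76} = \frac{1}{-76 - \frac{3}{z}}$)
$\frac{T - 19451}{V{\left(156,-124 \right)} + 32234} = \frac{27384 - 19451}{\left(-1\right) 156 \frac{1}{3 + 76 \cdot 156} + 32234} = \frac{7933}{\left(-1\right) 156 \frac{1}{3 + 11856} + 32234} = \frac{7933}{\left(-1\right) 156 \cdot \frac{1}{11859} + 32234} = \frac{7933}{- \frac{52}{3953} + 32234} = \frac{7933}{\frac{127420950}{3953}} = 7933 \cdot \frac{3953}{127420950} = \frac{31359149}{127420950}$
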